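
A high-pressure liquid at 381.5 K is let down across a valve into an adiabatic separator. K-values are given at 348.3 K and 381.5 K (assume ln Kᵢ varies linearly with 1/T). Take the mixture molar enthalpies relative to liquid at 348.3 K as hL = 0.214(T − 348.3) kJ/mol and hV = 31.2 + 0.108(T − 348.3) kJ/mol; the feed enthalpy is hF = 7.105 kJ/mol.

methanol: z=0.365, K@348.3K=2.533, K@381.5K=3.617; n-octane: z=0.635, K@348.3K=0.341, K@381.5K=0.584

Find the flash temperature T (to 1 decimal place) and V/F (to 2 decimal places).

T = 352.9 K, V/F = 0.20

Adiabatic flash: solve Rachford–Rice at each trial T, then check hF = ψ·hV(T) + (1−ψ)·hL(T).
  T = 348.3 K: K = (2.533, 0.341), RR gives ψ = 0.140, H_out = 4.357 kJ/mol
  T = 381.5 K: K = (3.617, 0.584), RR gives ψ = 0.635, H_out = 24.675 kJ/mol
  T = 364.9 K: K = (3.051, 0.452), RR gives ψ = 0.356, H_out = 14.040 kJ/mol
  T = 356.6 K: K = (2.786, 0.394), RR gives ψ = 0.247, H_out = 9.253 kJ/mol
  T = 352.5 K: K = (2.660, 0.367), RR gives ψ = 0.194, H_out = 6.867 kJ/mol
  T = 354.6 K: K = (2.724, 0.381), RR gives ψ = 0.221, H_out = 8.095 kJ/mol
Linear interpolation between T = 352.5 (H_out = 6.867) and T = 354.6 (H_out = 8.095) on hF = 7.105 gives T ≈ 352.9 K, at which ψ = 0.20.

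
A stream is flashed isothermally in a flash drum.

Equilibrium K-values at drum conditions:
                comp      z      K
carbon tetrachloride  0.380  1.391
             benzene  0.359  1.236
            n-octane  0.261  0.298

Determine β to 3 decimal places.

Let β = V/F and solve Σ zᵢ(Kᵢ−1)/(1+β(Kᵢ−1)) = 0.
g(0) = ΣzᵢKᵢ − 1 = 0.050 and g(1) = 1 − Σzᵢ/Kᵢ = -0.439, so a root lies in (0, 1).
Iterate (Newton) starting at β = 0.5:
  β = 0.500: g = -0.0822, g' = -0.362 → β = 0.273
  β = 0.273: g = -0.0128, g' = -0.262 → β = 0.224
  β = 0.224: g = -0.0003, g' = -0.248 → β = 0.223
Converged at β = 0.223.

β = 0.223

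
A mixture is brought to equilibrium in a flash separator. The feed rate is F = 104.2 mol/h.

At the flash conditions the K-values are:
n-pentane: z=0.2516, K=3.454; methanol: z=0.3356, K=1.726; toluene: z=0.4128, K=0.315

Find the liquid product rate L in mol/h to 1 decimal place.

Material balance + equilibrium reduce to Σ zᵢ(Kᵢ−1)/(1+ψ(Kᵢ−1)) = 0.
Check two-phase: ΣzᵢKᵢ = 1.5783 > 1 and Σzᵢ/Kᵢ = 1.5778 > 1, so g(0) = 0.5783 > 0 and g(1) = -0.5778 < 0.
Iterate (Newton) starting at ψ = 0.43:
  ψ = 0.4300: g = 0.08527, g' = -0.8507 → ψ = 0.5302
  ψ = 0.5302: g = 0.00018, g' = -0.8560 → ψ = 0.5304
Converged at ψ = 0.5304.
Then V = ψ·F = 0.5304·104.2 = 55.3 mol/h and L = F − V = 48.9 mol/h.

L = 48.9 mol/h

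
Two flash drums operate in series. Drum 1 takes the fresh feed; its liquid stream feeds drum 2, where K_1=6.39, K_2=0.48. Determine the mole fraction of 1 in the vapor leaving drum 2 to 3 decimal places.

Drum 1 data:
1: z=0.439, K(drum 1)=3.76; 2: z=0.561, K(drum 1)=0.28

y_1 (drum 2) = 0.562

Drum 1:
Rachford–Rice: g(ψ₁) = Σ zᵢ(Kᵢ−1)/(1+ψ₁(Kᵢ−1)) = 0.
Feasibility: ΣzᵢKᵢ = 1.808, Σzᵢ/Kᵢ = 2.120 — both > 1, two phases present.
Binary case is linear: z₁(K₁−1)(1+ψ₁(K₂−1)) + z₂(K₂−1)(1+ψ₁(K₁−1)) = 0
⇒ ψ₁ = [z₁(K₁−1)+z₂(K₂−1)] / [−(K₁−1)(K₂−1)] = 0.8077/1.9872 = 0.406
Drum-1 compositions:
  1: x = 0.207, y = 0.778
  2: x = 0.793, y = 0.222
Drum-2 feed = drum-1 liquid: z₂ = (0.2069, 0.7931).
Drum 2:
Rachford–Rice: g(ψ₂) = Σ zᵢ(Kᵢ−1)/(1+ψ₂(Kᵢ−1)) = 0.
g(0) = ΣzᵢKᵢ − 1 = 0.703 and g(1) = 1 − Σzᵢ/Kᵢ = -0.685, so a root lies in (0, 1).
Binary case is linear: z₁(K₁−1)(1+ψ₂(K₂−1)) + z₂(K₂−1)(1+ψ₂(K₁−1)) = 0
⇒ ψ₂ = [z₁(K₁−1)+z₂(K₂−1)] / [−(K₁−1)(K₂−1)] = 0.7028/2.8028 = 0.251
  1: x = 0.088, y = 0.562
  2: x = 0.912, y = 0.438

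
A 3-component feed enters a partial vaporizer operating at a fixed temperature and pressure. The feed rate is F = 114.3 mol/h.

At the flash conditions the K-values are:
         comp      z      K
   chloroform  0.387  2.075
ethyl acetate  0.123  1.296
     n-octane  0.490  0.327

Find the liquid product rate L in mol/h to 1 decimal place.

L = 92.2 mol/h

Let ψ = V/F and solve Σ zᵢ(Kᵢ−1)/(1+ψ(Kᵢ−1)) = 0.
g(0) = ΣzᵢKᵢ − 1 = 0.123 and g(1) = 1 − Σzᵢ/Kᵢ = -0.780, so a root lies in (0, 1).
Iterate (Newton) starting at ψ = 0.5:
  ψ = 0.500: g = -0.1947, g' = -0.701 → ψ = 0.222
  ψ = 0.222: g = -0.0179, g' = -0.608 → ψ = 0.193
Converged at ψ = 0.193.
Then V = ψ·F = 0.1930·114.3 = 22.1 mol/h and L = F − V = 92.2 mol/h.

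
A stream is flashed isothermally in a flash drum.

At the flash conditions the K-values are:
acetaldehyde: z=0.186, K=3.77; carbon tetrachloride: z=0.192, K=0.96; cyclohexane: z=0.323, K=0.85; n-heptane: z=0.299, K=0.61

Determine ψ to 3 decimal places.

ψ = 0.534

Material balance + equilibrium reduce to Σ zᵢ(Kᵢ−1)/(1+ψ(Kᵢ−1)) = 0.
Check two-phase: ΣzᵢKᵢ = 1.342 > 1 and Σzᵢ/Kᵢ = 1.120 > 1, so g(0) = 0.342 > 0 and g(1) = -0.120 < 0.
Iterate (Newton) starting at ψ = 0.5:
  ψ = 0.500: g = 0.0110, g' = -0.330 → ψ = 0.533
  ψ = 0.533: g = 0.0003, g' = -0.314 → ψ = 0.534
Converged at ψ = 0.534.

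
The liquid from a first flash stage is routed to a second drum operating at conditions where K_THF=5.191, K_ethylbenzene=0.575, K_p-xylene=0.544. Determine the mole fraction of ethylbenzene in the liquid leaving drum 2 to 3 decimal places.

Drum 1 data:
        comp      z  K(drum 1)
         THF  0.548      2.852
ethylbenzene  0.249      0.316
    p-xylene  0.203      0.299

Drum 1:
Material balance + equilibrium reduce to Σ zᵢ(Kᵢ−1)/(1+ψ₁(Kᵢ−1)) = 0.
Check two-phase: ΣzᵢKᵢ = 1.702 > 1 and Σzᵢ/Kᵢ = 1.659 > 1, so g(0) = 0.702 > 0 and g(1) = -0.659 < 0.
Iterate (Newton) starting at ψ₁ = 0.56:
  ψ₁ = 0.560: g = -0.0121, g' = -1.029 → ψ₁ = 0.548
Converged at ψ₁ = 0.548.
Drum-1 compositions:
  THF: x = 0.272, y = 0.776
  ethylbenzene: x = 0.398, y = 0.126
  p-xylene: x = 0.330, y = 0.099
Drum-2 feed = drum-1 liquid: z₂ = (0.2719, 0.3984, 0.3297).
Drum 2:
Material balance + equilibrium reduce to Σ zᵢ(Kᵢ−1)/(1+ψ₂(Kᵢ−1)) = 0.
Check two-phase: ΣzᵢKᵢ = 1.820 > 1 and Σzᵢ/Kᵢ = 1.351 > 1, so g(0) = 0.820 > 0 and g(1) = -0.351 < 0.
Newton iteration, ψ₂⁰ = 0.64:
  ψ₂ = 0.640: g = -0.1354, g' = -0.625 → ψ₂ = 0.423
  ψ₂ = 0.423: g = 0.0181, g' = -0.833 → ψ₂ = 0.445
Converged at ψ₂ = 0.445.
  THF: x = 0.095, y = 0.492
  ethylbenzene: x = 0.491, y = 0.283
  p-xylene: x = 0.414, y = 0.225

x_ethylbenzene (drum 2) = 0.491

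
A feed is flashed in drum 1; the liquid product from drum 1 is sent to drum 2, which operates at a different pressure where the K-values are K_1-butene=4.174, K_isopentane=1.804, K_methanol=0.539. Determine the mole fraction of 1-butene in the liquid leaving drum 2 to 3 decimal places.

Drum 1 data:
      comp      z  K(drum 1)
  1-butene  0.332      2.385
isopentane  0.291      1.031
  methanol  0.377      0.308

Drum 1:
Rachford–Rice: g(ψ₁) = Σ zᵢ(Kᵢ−1)/(1+ψ₁(Kᵢ−1)) = 0.
g(0) = ΣzᵢKᵢ − 1 = 0.208 and g(1) = 1 − Σzᵢ/Kᵢ = -0.645, so a root lies in (0, 1).
Newton iteration, ψ₁⁰ = 0.45:
  ψ₁ = 0.450: g = -0.0867, g' = -0.623 → ψ₁ = 0.311
  ψ₁ = 0.311: g = -0.0020, g' = -0.605 → ψ₁ = 0.308
Converged at ψ₁ = 0.308.
Drum-1 compositions:
  1-butene: x = 0.233, y = 0.555
  isopentane: x = 0.288, y = 0.297
  methanol: x = 0.479, y = 0.148
Drum-2 feed = drum-1 liquid: z₂ = (0.2328, 0.2883, 0.4789).
Drum 2:
Iterate (Newton) starting at ψ₂ = 0.5:
  ψ₂ = 0.500: g = 0.1641, g' = -0.617 → ψ₂ = 0.766
  ψ₂ = 0.766: g = 0.0176, g' = -0.514 → ψ₂ = 0.800
Converged at ψ₂ = 0.800.
  1-butene: x = 0.066, y = 0.275
  isopentane: x = 0.175, y = 0.316
  methanol: x = 0.759, y = 0.409

x_1-butene (drum 2) = 0.066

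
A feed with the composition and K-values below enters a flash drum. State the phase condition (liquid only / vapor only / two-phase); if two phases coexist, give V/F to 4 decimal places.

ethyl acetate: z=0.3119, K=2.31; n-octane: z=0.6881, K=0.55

two-phase, V/F = 0.1678

ΣzᵢKᵢ = 1.0989; Σzᵢ/Kᵢ = 1.3861.
Both exceed 1, so a two-phase solution exists.
Newton iteration, ψ⁰ = 0.51:
  ψ = 0.5100: g = -0.15693, g' = -0.4271 → ψ = 0.1425
  ψ = 0.1425: g = 0.01343, g' = -0.5392 → ψ = 0.1675
  ψ = 0.1675: g = 0.00021, g' = -0.5230 → ψ = 0.1678
Converged at ψ = 0.1678.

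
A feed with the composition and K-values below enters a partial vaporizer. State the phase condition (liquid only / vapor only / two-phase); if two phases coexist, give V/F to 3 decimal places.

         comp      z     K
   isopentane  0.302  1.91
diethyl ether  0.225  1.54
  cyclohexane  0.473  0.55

ΣzᵢKᵢ = 1.183; Σzᵢ/Kᵢ = 1.164.
Both exceed 1, so a two-phase solution exists.
Newton iteration, ψ⁰ = 0.5:
  ψ = 0.500: g = 0.0099, g' = -0.318 → ψ = 0.531
Converged at ψ = 0.531.

two-phase, V/F = 0.531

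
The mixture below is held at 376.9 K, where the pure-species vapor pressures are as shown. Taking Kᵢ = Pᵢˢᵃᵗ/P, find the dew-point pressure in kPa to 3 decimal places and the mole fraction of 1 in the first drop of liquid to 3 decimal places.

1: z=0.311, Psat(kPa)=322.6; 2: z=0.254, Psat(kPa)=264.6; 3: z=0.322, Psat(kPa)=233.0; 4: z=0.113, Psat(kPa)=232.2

At the dew point ψ → 1, so Σzᵢ/Kᵢ = 1 with Kᵢ = Pᵢˢᵃᵗ/P ⇒ 1/P = Σzᵢ/Pᵢˢᵃᵗ.
1/P = 0.311/322.6 + 0.254/264.6 + 0.322/233.0 + 0.113/232.2 = 0.003793 ⇒ P = 263.671 kPa
xᵢ = zᵢP/Pᵢˢᵃᵗ ⇒ x_1 = 0.311·263.671/322.6 = 0.254

Pdew = 263.671 kPa, x_1 = 0.254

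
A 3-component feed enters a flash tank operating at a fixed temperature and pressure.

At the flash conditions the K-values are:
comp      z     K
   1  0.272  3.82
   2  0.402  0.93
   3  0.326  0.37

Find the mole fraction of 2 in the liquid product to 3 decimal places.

Material balance + equilibrium reduce to Σ zᵢ(Kᵢ−1)/(1+ψ(Kᵢ−1)) = 0.
Feasibility: ΣzᵢKᵢ = 1.534, Σzᵢ/Kᵢ = 1.385 — both > 1, two phases present.
Newton iteration, ψ⁰ = 0.5:
  ψ = 0.500: g = -0.0107, g' = -0.650 → ψ = 0.484
Converged at ψ = 0.484.
Compositions from xᵢ = zᵢ/(1+ψ(Kᵢ−1)), yᵢ = Kᵢxᵢ:
  1: x = 0.115, y = 0.440
  2: x = 0.416, y = 0.387
  3: x = 0.469, y = 0.173

x_2 = 0.416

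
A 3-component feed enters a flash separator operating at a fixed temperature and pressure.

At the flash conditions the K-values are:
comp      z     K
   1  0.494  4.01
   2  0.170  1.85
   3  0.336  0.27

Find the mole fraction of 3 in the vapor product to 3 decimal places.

Rachford–Rice: g(ψ) = Σ zᵢ(Kᵢ−1)/(1+ψ(Kᵢ−1)) = 0.
g(0) = ΣzᵢKᵢ − 1 = 1.386 and g(1) = 1 − Σzᵢ/Kᵢ = -0.460, so a root lies in (0, 1).
Newton iteration, ψ⁰ = 0.44:
  ψ = 0.440: g = 0.3835, g' = -1.282 → ψ = 0.739
  ψ = 0.739: g = 0.0171, g' = -1.321 → ψ = 0.752
Converged at ψ = 0.752.
Compositions from xᵢ = zᵢ/(1+ψ(Kᵢ−1)), yᵢ = Kᵢxᵢ:
  1: x = 0.151, y = 0.607
  2: x = 0.104, y = 0.192
  3: x = 0.745, y = 0.201

y_3 = 0.201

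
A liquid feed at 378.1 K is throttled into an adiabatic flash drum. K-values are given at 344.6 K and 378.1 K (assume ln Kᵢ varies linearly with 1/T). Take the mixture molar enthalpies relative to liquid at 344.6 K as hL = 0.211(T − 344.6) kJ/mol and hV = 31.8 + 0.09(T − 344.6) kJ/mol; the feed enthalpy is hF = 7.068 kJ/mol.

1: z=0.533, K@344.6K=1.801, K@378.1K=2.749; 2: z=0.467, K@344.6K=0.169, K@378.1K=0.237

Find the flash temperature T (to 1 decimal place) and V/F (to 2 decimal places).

T = 351.8 K, V/F = 0.18

Adiabatic flash: solve Rachford–Rice at each trial T, then check hF = ψ·hV(T) + (1−ψ)·hL(T).
  T = 344.6 K: K = (1.801, 0.169), RR gives ψ = 0.058, H_out = 1.856 kJ/mol
  T = 378.1 K: K = (2.749, 0.237), RR gives ψ = 0.432, H_out = 19.042 kJ/mol
  T = 361.4 K: K = (2.248, 0.202), RR gives ψ = 0.294, H_out = 12.287 kJ/mol
  T = 353.0 K: K = (2.018, 0.185), RR gives ψ = 0.195, H_out = 7.779 kJ/mol
  T = 348.8 K: K = (1.908, 0.177), RR gives ψ = 0.133, H_out = 5.048 kJ/mol
  T = 350.9 K: K = (1.962, 0.181), RR gives ψ = 0.165, H_out = 6.463 kJ/mol
  T = 351.9 K: K = (1.988, 0.183), RR gives ψ = 0.180, H_out = 7.101 kJ/mol
Linear interpolation between T = 350.9 (H_out = 6.463) and T = 351.9 (H_out = 7.101) on hF = 7.068 gives T ≈ 351.8 K, at which ψ = 0.18.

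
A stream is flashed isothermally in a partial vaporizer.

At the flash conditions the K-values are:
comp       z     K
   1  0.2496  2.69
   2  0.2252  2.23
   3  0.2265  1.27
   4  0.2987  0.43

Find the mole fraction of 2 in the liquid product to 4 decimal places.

Let β = V/F and solve Σ zᵢ(Kᵢ−1)/(1+β(Kᵢ−1)) = 0.
Check two-phase: ΣzᵢKᵢ = 1.5897 > 1 and Σzᵢ/Kᵢ = 1.0668 > 1, so g(0) = 0.5897 > 0 and g(1) = -0.0668 < 0.
Newton iteration, β⁰ = 0.5:
  β = 0.5000: g = 0.21590, g' = -0.5427 → β = 0.8978
  β = 0.8978: g = -0.00030, g' = -0.6073 → β = 0.8973
Converged at β = 0.8973.
Compositions from xᵢ = zᵢ/(1+β(Kᵢ−1)), yᵢ = Kᵢxᵢ:
  1: x = 0.0992, y = 0.2668
  2: x = 0.1070, y = 0.2387
  3: x = 0.1823, y = 0.2316
  4: x = 0.6114, y = 0.2629

x_2 = 0.1070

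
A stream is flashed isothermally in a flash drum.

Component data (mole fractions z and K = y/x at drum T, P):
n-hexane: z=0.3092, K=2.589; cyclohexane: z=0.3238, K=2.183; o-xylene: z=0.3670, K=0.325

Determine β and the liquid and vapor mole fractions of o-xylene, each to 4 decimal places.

Newton iteration, β⁰ = 0.61:
  β = 0.6100: g = 0.05086, g' = -0.8374 → β = 0.6707
  β = 0.6707: g = -0.00126, g' = -0.8822 → β = 0.6693
Converged at β = 0.6693.
Compositions from xᵢ = zᵢ/(1+β(Kᵢ−1)), yᵢ = Kᵢxᵢ:
  n-hexane: x = 0.1498, y = 0.3879
  cyclohexane: x = 0.1807, y = 0.3945
  o-xylene: x = 0.6694, y = 0.2176

β = 0.6693, x_o-xylene = 0.6694, y_o-xylene = 0.2176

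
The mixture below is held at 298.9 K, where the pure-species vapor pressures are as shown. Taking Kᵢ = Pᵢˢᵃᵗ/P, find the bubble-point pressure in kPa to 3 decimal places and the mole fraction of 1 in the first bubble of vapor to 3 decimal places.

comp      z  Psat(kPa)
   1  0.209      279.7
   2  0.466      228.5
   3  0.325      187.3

At the bubble point ψ → 0, so ΣzᵢKᵢ = 1 with Kᵢ = Pᵢˢᵃᵗ/P ⇒ P = ΣzᵢPᵢˢᵃᵗ.
P = 0.209·279.7 + 0.466·228.5 + 0.325·187.3 = 225.811 kPa
yᵢ = zᵢPᵢˢᵃᵗ/P ⇒ y_1 = 0.209·279.7/225.811 = 0.259

Pbub = 225.811 kPa, y_1 = 0.259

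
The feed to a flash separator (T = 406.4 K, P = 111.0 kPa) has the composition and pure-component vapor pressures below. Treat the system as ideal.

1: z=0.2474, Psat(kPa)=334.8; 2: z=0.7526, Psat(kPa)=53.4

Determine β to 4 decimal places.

β = 0.1035

Raoult's law: Kᵢ = Pᵢˢᵃᵗ/P = Pᵢˢᵃᵗ/111.0.
  K_1 = 334.8/111.0 = 3.016216, K_2 = 53.4/111.0 = 0.481081
Newton iteration, β⁰ = 0.5:
  β = 0.5000: g = -0.27897, g' = -0.6189 → β = 0.0493
  β = 0.0493: g = 0.05294, g' = -1.0456 → β = 0.0999
  β = 0.0999: g = 0.00328, g' = -0.9222 → β = 0.1035
Converged at β = 0.1035.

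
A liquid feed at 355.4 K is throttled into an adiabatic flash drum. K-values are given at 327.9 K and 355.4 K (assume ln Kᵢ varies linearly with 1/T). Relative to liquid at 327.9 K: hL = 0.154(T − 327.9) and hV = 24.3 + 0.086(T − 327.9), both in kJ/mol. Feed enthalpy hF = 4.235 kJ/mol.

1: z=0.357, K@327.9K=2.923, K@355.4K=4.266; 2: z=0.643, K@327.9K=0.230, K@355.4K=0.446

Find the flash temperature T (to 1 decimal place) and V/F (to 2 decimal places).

T = 330.6 K, V/F = 0.16

Adiabatic flash: solve Rachford–Rice at each trial T, then check hF = ψ·hV(T) + (1−ψ)·hL(T).
  T = 327.9 K: K = (2.923, 0.230), RR gives ψ = 0.129, H_out = 3.141 kJ/mol
  T = 355.4 K: K = (4.266, 0.446), RR gives ψ = 0.448, H_out = 14.273 kJ/mol
  T = 341.6 K: K = (3.556, 0.324), RR gives ψ = 0.277, H_out = 8.575 kJ/mol
  T = 334.8 K: K = (3.233, 0.274), RR gives ψ = 0.204, H_out = 5.924 kJ/mol
  T = 331.4 K: K = (3.078, 0.252), RR gives ψ = 0.168, H_out = 4.573 kJ/mol
  T = 329.6 K: K = (2.998, 0.240), RR gives ψ = 0.148, H_out = 3.843 kJ/mol
Linear interpolation between T = 329.6 (H_out = 3.843) and T = 331.4 (H_out = 4.573) on hF = 4.235 gives T ≈ 330.6 K, at which ψ = 0.16.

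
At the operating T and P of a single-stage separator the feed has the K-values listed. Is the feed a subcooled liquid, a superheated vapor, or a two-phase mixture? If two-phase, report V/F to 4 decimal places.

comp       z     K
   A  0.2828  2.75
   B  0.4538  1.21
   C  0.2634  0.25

two-phase, V/F = 0.5520

ΣzᵢKᵢ = 1.3926; Σzᵢ/Kᵢ = 1.5315.
Both exceed 1, so a two-phase solution exists.
Material balance + equilibrium reduce to Σ zᵢ(Kᵢ−1)/(1+ψ(Kᵢ−1)) = 0.
Iterate (Newton) starting at ψ = 0.4:
  ψ = 0.4000: g = 0.09682, g' = -0.6191 → ψ = 0.5564
  ψ = 0.5564: g = -0.00294, g' = -0.6747 → ψ = 0.5520
Converged at ψ = 0.5520.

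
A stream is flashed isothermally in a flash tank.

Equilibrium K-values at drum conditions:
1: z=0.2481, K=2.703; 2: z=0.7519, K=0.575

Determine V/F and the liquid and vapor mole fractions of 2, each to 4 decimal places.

Material balance + equilibrium reduce to Σ zᵢ(Kᵢ−1)/(1+V/F(Kᵢ−1)) = 0.
Check two-phase: ΣzᵢKᵢ = 1.1030 > 1 and Σzᵢ/Kᵢ = 1.3994 > 1, so g(0) = 0.1030 > 0 and g(1) = -0.3994 < 0.
Binary case is linear: z₁(K₁−1)(1+V/F(K₂−1)) + z₂(K₂−1)(1+V/F(K₁−1)) = 0
⇒ V/F = [z₁(K₁−1)+z₂(K₂−1)] / [−(K₁−1)(K₂−1)] = 0.10296/0.72378 = 0.1422
Compositions from xᵢ = zᵢ/(1+V/F(Kᵢ−1)), yᵢ = Kᵢxᵢ:
  1: x = 0.1997, y = 0.5398
  2: x = 0.8003, y = 0.4602

V/F = 0.1422, x_2 = 0.8003, y_2 = 0.4602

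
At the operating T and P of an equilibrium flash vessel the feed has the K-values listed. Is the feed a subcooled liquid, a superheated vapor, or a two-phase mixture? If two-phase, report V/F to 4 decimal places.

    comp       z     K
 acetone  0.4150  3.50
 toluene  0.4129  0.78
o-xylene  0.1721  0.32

two-phase, V/F = 0.7695

ΣzᵢKᵢ = 1.8296; Σzᵢ/Kᵢ = 1.1857.
Both exceed 1, so a two-phase solution exists.
Material balance + equilibrium reduce to Σ zᵢ(Kᵢ−1)/(1+ψ(Kᵢ−1)) = 0.
Newton–Raphson from ψ = 0.5:
  ψ = 0.5000: g = 0.18173, g' = -0.7203 → ψ = 0.7523
  ψ = 0.7523: g = 0.01169, g' = -0.6748 → ψ = 0.7696
  ψ = 0.7696: g = -0.00006, g' = -0.6826 → ψ = 0.7695
Converged at ψ = 0.7695.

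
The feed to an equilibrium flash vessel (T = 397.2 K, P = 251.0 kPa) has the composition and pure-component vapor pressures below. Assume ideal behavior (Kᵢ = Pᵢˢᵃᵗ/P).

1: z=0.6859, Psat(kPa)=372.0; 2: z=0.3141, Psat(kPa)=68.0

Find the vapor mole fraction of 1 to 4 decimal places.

Raoult's law: Kᵢ = Pᵢˢᵃᵗ/P = Pᵢˢᵃᵗ/251.0.
  K_1 = 372.0/251.0 = 1.482072, K_2 = 68.0/251.0 = 0.270916
Material balance + equilibrium reduce to Σ zᵢ(Kᵢ−1)/(1+V/F(Kᵢ−1)) = 0.
Feasibility: ΣzᵢKᵢ = 1.1016, Σzᵢ/Kᵢ = 1.6222 — both > 1, two phases present.
Binary case is linear: z₁(K₁−1)(1+V/F(K₂−1)) + z₂(K₂−1)(1+V/F(K₁−1)) = 0
⇒ V/F = [z₁(K₁−1)+z₂(K₂−1)] / [−(K₁−1)(K₂−1)] = 0.10165/0.35147 = 0.2892
Compositions from xᵢ = zᵢ/(1+V/F(Kᵢ−1)), yᵢ = Kᵢxᵢ:
  1: x = 0.6020, y = 0.8922
  2: x = 0.3980, y = 0.1078

y_1 = 0.8922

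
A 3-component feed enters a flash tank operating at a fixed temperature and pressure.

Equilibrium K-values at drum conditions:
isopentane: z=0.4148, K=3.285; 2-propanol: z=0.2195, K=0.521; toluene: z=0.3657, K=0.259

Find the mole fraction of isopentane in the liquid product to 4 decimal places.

x_isopentane = 0.2216

Newton iteration, ψ⁰ = 0.5:
  ψ = 0.5000: g = -0.12634, g' = -1.0656 → ψ = 0.3814
  ψ = 0.3814: g = 0.00002, g' = -1.0839 → ψ = 0.3815
Converged at ψ = 0.3815.
Compositions from xᵢ = zᵢ/(1+ψ(Kᵢ−1)), yᵢ = Kᵢxᵢ:
  isopentane: x = 0.2216, y = 0.7280
  2-propanol: x = 0.2686, y = 0.1399
  toluene: x = 0.5098, y = 0.1320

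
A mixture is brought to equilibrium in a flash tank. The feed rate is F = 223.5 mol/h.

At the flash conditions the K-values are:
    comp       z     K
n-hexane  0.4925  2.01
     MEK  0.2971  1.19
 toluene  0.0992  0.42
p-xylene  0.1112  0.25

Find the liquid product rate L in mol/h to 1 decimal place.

Let ψ = V/F and solve Σ zᵢ(Kᵢ−1)/(1+ψ(Kᵢ−1)) = 0.
Check two-phase: ΣzᵢKᵢ = 1.4129 > 1 and Σzᵢ/Kᵢ = 1.1757 > 1, so g(0) = 0.4129 > 0 and g(1) = -0.1757 < 0.
Newton iteration, ψ⁰ = 0.55:
  ψ = 0.5500: g = 0.14445, g' = -0.4696 → ψ = 0.8576
  ψ = 0.8576: g = -0.03313, g' = -0.7756 → ψ = 0.8149
  ψ = 0.8149: g = -0.00185, g' = -0.6929 → ψ = 0.8122
Converged at ψ = 0.8122.
Then V = ψ·F = 0.8122·223.5 = 181.5 mol/h and L = F − V = 42.0 mol/h.

L = 42.0 mol/h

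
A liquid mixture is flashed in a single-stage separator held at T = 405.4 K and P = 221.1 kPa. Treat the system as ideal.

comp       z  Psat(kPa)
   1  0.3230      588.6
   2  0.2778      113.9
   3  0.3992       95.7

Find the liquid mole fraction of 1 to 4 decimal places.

Raoult's law: Kᵢ = Pᵢˢᵃᵗ/P = Pᵢˢᵃᵗ/221.1.
  K_1 = 588.6/221.1 = 2.662144, K_2 = 113.9/221.1 = 0.515152, K_3 = 95.7/221.1 = 0.432836
Rachford–Rice: g(ψ) = Σ zᵢ(Kᵢ−1)/(1+ψ(Kᵢ−1)) = 0.
g(0) = ΣzᵢKᵢ − 1 = 0.1758 and g(1) = 1 − Σzᵢ/Kᵢ = -0.5829, so a root lies in (0, 1).
Newton iteration, ψ⁰ = 0.33:
  ψ = 0.3300: g = -0.09219, g' = -0.6591 → ψ = 0.1901
  ψ = 0.1901: g = 0.00581, g' = -0.7558 → ψ = 0.1978
Converged at ψ = 0.1978.
Compositions from xᵢ = zᵢ/(1+ψ(Kᵢ−1)), yᵢ = Kᵢxᵢ:
  1: x = 0.2431, y = 0.6471
  2: x = 0.3073, y = 0.1583
  3: x = 0.4497, y = 0.1946

x_1 = 0.2431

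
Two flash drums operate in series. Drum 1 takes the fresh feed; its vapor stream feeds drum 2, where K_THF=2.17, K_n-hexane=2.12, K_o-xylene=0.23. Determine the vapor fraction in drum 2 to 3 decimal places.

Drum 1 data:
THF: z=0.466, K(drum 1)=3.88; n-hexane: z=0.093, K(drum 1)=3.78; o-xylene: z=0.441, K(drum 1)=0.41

V/F (drum 2) = 0.565

Drum 1:
Newton–Raphson from ψ₁ = 0.5:
  ψ₁ = 0.500: g = 0.2891, g' = -1.084 → ψ₁ = 0.767
  ψ₁ = 0.767: g = 0.0257, g' = -0.961 → ψ₁ = 0.794
  ψ₁ = 0.794: g = -0.0001, g' = -0.971 → ψ₁ = 0.793
Converged at ψ₁ = 0.793.
Drum-1 compositions:
  THF: x = 0.142, y = 0.550
  n-hexane: x = 0.029, y = 0.110
  o-xylene: x = 0.829, y = 0.340
Drum-2 feed = drum-1 vapor: z₂ = (0.5504, 0.1097, 0.3399).
Drum 2:
Newton–Raphson from ψ₂ = 0.38:
  ψ₂ = 0.380: g = 0.1619, g' = -0.831 → ψ₂ = 0.575
  ψ₂ = 0.575: g = -0.0098, g' = -0.969 → ψ₂ = 0.565
Converged at ψ₂ = 0.565.
  THF: x = 0.331, y = 0.719
  n-hexane: x = 0.067, y = 0.142
  o-xylene: x = 0.601, y = 0.138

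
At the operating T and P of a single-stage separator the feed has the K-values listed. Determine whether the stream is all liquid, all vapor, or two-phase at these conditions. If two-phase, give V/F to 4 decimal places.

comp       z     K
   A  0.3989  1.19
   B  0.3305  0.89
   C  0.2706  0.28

ΣzᵢKᵢ = 0.8446; Σzᵢ/Kᵢ = 1.6730.
Since ΣzᵢKᵢ < 1 the mixture is below its bubble point — single liquid phase.

all liquid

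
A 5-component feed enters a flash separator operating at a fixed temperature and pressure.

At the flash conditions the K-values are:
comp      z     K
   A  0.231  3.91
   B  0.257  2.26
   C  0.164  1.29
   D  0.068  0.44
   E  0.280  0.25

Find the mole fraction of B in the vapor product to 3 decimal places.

Let ψ = V/F and solve Σ zᵢ(Kᵢ−1)/(1+ψ(Kᵢ−1)) = 0.
g(0) = ΣzᵢKᵢ − 1 = 0.796 and g(1) = 1 − Σzᵢ/Kᵢ = -0.574, so a root lies in (0, 1).
Newton iteration, ψ⁰ = 0.5:
  ψ = 0.500: g = 0.1251, g' = -0.933 → ψ = 0.634
  ψ = 0.634: g = -0.0031, g' = -1.002 → ψ = 0.631
Converged at ψ = 0.631.
Compositions from xᵢ = zᵢ/(1+ψ(Kᵢ−1)), yᵢ = Kᵢxᵢ:
  A: x = 0.081, y = 0.318
  B: x = 0.143, y = 0.324
  C: x = 0.139, y = 0.179
  D: x = 0.105, y = 0.046
  E: x = 0.532, y = 0.133

y_B = 0.324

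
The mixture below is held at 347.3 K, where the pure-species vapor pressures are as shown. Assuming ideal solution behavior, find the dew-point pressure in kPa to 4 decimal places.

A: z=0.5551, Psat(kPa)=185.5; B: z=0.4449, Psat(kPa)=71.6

Pdew = 108.6232 kPa

At the dew point ψ → 1, so Σzᵢ/Kᵢ = 1 with Kᵢ = Pᵢˢᵃᵗ/P ⇒ 1/P = Σzᵢ/Pᵢˢᵃᵗ.
1/P = 0.5551/185.5 + 0.4449/71.6 = 0.0092061 ⇒ P = 108.6232 kPa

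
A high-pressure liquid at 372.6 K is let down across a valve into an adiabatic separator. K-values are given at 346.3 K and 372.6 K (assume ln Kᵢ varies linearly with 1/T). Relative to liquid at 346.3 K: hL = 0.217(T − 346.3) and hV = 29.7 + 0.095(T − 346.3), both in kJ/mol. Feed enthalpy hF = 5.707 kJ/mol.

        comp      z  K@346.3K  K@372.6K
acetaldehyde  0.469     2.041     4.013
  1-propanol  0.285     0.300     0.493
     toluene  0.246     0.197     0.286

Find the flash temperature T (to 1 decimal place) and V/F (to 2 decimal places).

Adiabatic flash: solve Rachford–Rice at each trial T, then check hF = ψ·hV(T) + (1−ψ)·hL(T).
  T = 346.3 K: K = (2.041, 0.300, 0.197), RR gives ψ = 0.117, H_out = 3.471 kJ/mol
  T = 372.6 K: K = (4.013, 0.493, 0.286), RR gives ψ = 0.589, H_out = 21.314 kJ/mol
  T = 359.5 K: K = (2.901, 0.388, 0.239), RR gives ψ = 0.407, H_out = 14.284 kJ/mol
  T = 352.9 K: K = (2.441, 0.342, 0.217), RR gives ψ = 0.286, H_out = 9.689 kJ/mol
  T = 349.6 K: K = (2.234, 0.321, 0.207), RR gives ψ = 0.210, H_out = 6.862 kJ/mol
  T = 348.0 K: K = (2.139, 0.310, 0.202), RR gives ψ = 0.167, H_out = 5.302 kJ/mol
Linear interpolation between T = 348.0 (H_out = 5.302) and T = 349.6 (H_out = 6.862) on hF = 5.707 gives T ≈ 348.4 K, at which ψ = 0.18.

T = 348.4 K, V/F = 0.18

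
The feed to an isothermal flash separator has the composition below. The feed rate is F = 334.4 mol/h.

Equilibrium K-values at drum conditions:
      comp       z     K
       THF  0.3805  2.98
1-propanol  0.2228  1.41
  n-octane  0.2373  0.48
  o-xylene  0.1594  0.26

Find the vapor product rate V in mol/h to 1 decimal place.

V = 212.1 mol/h

Material balance + equilibrium reduce to Σ zᵢ(Kᵢ−1)/(1+ψ(Kᵢ−1)) = 0.
Feasibility: ΣzᵢKᵢ = 1.6034, Σzᵢ/Kᵢ = 1.3932 — both > 1, two phases present.
Newton–Raphson from ψ = 0.5:
  ψ = 0.5000: g = 0.10041, g' = -0.7396 → ψ = 0.6358
  ψ = 0.6358: g = -0.00110, g' = -0.7704 → ψ = 0.6343
Converged at ψ = 0.6343.
Then V = ψ·F = 0.6343·334.4 = 212.1 mol/h and L = F − V = 122.3 mol/h.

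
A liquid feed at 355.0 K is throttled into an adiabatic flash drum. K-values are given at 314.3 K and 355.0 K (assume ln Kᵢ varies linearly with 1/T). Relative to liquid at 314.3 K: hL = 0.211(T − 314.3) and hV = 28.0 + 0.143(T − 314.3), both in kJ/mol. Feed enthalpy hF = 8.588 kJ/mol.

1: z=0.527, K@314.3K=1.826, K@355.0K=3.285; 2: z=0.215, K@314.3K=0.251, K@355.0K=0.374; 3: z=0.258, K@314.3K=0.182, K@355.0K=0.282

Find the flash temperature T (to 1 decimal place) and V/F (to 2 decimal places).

T = 322.5 K, V/F = 0.25

Adiabatic flash: solve Rachford–Rice at each trial T, then check hF = ψ·hV(T) + (1−ψ)·hL(T).
  T = 314.3 K: K = (1.826, 0.251, 0.182), RR gives ψ = 0.097, H_out = 2.721 kJ/mol
  T = 355.0 K: K = (3.285, 0.374, 0.282), RR gives ψ = 0.570, H_out = 22.974 kJ/mol
  T = 334.6 K: K = (2.491, 0.310, 0.229), RR gives ψ = 0.400, H_out = 14.932 kJ/mol
  T = 324.5 K: K = (2.145, 0.280, 0.205), RR gives ψ = 0.279, H_out = 9.775 kJ/mol
  T = 319.4 K: K = (1.982, 0.265, 0.193), RR gives ψ = 0.199, H_out = 6.575 kJ/mol
  T = 321.9 K: K = (2.061, 0.272, 0.199), RR gives ψ = 0.240, H_out = 8.210 kJ/mol
  T = 323.2 K: K = (2.103, 0.276, 0.202), RR gives ψ = 0.260, H_out = 9.008 kJ/mol
Linear interpolation between T = 321.9 (H_out = 8.210) and T = 323.2 (H_out = 9.008) on hF = 8.588 gives T ≈ 322.5 K, at which ψ = 0.25.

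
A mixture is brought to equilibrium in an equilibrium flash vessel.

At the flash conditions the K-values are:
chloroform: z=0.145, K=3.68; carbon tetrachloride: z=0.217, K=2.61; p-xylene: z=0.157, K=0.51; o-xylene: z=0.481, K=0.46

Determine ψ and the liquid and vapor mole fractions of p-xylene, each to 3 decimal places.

ψ = 0.364, x_p-xylene = 0.191, y_p-xylene = 0.097

Iterate (Newton) starting at ψ = 0.5:
  ψ = 0.500: g = -0.0981, g' = -0.692 → ψ = 0.358
  ψ = 0.358: g = 0.0044, g' = -0.768 → ψ = 0.364
Converged at ψ = 0.364.
Compositions from xᵢ = zᵢ/(1+ψ(Kᵢ−1)), yᵢ = Kᵢxᵢ:
  chloroform: x = 0.073, y = 0.270
  carbon tetrachloride: x = 0.137, y = 0.357
  p-xylene: x = 0.191, y = 0.097
  o-xylene: x = 0.599, y = 0.275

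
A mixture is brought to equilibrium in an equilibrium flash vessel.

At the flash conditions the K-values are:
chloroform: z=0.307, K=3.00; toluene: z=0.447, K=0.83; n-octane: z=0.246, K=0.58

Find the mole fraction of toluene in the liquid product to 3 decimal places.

x_toluene = 0.515

Rachford–Rice: g(ψ) = Σ zᵢ(Kᵢ−1)/(1+ψ(Kᵢ−1)) = 0.
Feasibility: ΣzᵢKᵢ = 1.435, Σzᵢ/Kᵢ = 1.065 — both > 1, two phases present.
Newton–Raphson from ψ = 0.58:
  ψ = 0.580: g = 0.0634, g' = -0.355 → ψ = 0.759
  ψ = 0.759: g = 0.0051, g' = -0.304 → ψ = 0.775
Converged at ψ = 0.775.
Compositions from xᵢ = zᵢ/(1+ψ(Kᵢ−1)), yᵢ = Kᵢxᵢ:
  chloroform: x = 0.120, y = 0.361
  toluene: x = 0.515, y = 0.427
  n-octane: x = 0.365, y = 0.212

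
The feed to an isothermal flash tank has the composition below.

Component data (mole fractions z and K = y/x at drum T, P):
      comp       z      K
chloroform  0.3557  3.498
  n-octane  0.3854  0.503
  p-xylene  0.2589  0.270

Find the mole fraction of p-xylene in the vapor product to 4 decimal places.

y_p-xylene = 0.0929

Material balance + equilibrium reduce to Σ zᵢ(Kᵢ−1)/(1+ψ(Kᵢ−1)) = 0.
Check two-phase: ΣzᵢKᵢ = 1.5080 > 1 and Σzᵢ/Kᵢ = 1.8268 > 1, so g(0) = 0.5080 > 0 and g(1) = -0.8268 < 0.
Newton–Raphson from ψ = 0.44:
  ψ = 0.4400: g = -0.10029, g' = -0.9591 → ψ = 0.3354
  ψ = 0.3354: g = 0.00330, g' = -1.0361 → ψ = 0.3386
Converged at ψ = 0.3386.
Compositions from xᵢ = zᵢ/(1+ψ(Kᵢ−1)), yᵢ = Kᵢxᵢ:
  chloroform: x = 0.1927, y = 0.6741
  n-octane: x = 0.4634, y = 0.2331
  p-xylene: x = 0.3439, y = 0.0929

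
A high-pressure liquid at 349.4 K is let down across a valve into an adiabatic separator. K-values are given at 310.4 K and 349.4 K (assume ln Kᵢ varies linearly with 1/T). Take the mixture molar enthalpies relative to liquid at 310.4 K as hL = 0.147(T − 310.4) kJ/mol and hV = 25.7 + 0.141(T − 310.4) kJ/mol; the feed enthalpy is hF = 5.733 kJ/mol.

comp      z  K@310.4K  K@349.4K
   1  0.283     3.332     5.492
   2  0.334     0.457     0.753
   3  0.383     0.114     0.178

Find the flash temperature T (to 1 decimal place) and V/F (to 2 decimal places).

Adiabatic flash: solve Rachford–Rice at each trial T, then check hF = ψ·hV(T) + (1−ψ)·hL(T).
  T = 310.4 K: K = (3.332, 0.457, 0.114), RR gives ψ = 0.081, H_out = 2.079 kJ/mol
  T = 349.4 K: K = (5.492, 0.753, 0.178), RR gives ψ = 0.323, H_out = 13.965 kJ/mol
  T = 329.9 K: K = (4.341, 0.595, 0.144), RR gives ψ = 0.215, H_out = 8.378 kJ/mol
  T = 320.1 K: K = (3.816, 0.523, 0.129), RR gives ψ = 0.153, H_out = 5.352 kJ/mol
  T = 325.0 K: K = (4.074, 0.559, 0.136), RR gives ψ = 0.185, H_out = 6.892 kJ/mol
  T = 322.6 K: K = (3.947, 0.541, 0.133), RR gives ψ = 0.170, H_out = 6.146 kJ/mol
  T = 321.4 K: K = (3.884, 0.533, 0.131), RR gives ψ = 0.162, H_out = 5.767 kJ/mol
Linear interpolation between T = 320.1 (H_out = 5.352) and T = 321.4 (H_out = 5.767) on hF = 5.733 gives T ≈ 321.3 K, at which ψ = 0.16.

T = 321.3 K, V/F = 0.16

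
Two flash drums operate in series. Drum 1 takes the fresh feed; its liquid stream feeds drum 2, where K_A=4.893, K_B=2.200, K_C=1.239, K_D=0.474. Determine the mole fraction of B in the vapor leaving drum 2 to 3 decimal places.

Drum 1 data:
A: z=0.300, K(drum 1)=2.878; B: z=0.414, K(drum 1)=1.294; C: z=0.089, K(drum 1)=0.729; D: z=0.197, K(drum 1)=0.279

y_B (drum 2) = 0.396

Drum 1:
Let ψ₁ = V/F and solve Σ zᵢ(Kᵢ−1)/(1+ψ₁(Kᵢ−1)) = 0.
Check two-phase: ΣzᵢKᵢ = 1.519 > 1 and Σzᵢ/Kᵢ = 1.252 > 1, so g(0) = 0.519 > 0 and g(1) = -0.252 < 0.
Newton iteration, ψ₁⁰ = 0.5:
  ψ₁ = 0.500: g = 0.1467, g' = -0.568 → ψ₁ = 0.758
  ψ₁ = 0.758: g = -0.0118, g' = -0.713 → ψ₁ = 0.742
Converged at ψ₁ = 0.742.
Drum-1 compositions:
  A: x = 0.125, y = 0.361
  B: x = 0.340, y = 0.440
  C: x = 0.111, y = 0.081
  D: x = 0.423, y = 0.118
Drum-2 feed = drum-1 liquid: z₂ = (0.1254, 0.3399, 0.1114, 0.4233).
Drum 2:
Newton–Raphson from ψ₂ = 0.5:
  ψ₂ = 0.500: g = 0.1422, g' = -0.631 → ψ₂ = 0.725
  ψ₂ = 0.725: g = 0.0083, g' = -0.581 → ψ₂ = 0.740
Converged at ψ₂ = 0.740.
  A: x = 0.032, y = 0.158
  B: x = 0.180, y = 0.396
  C: x = 0.095, y = 0.117
  D: x = 0.693, y = 0.328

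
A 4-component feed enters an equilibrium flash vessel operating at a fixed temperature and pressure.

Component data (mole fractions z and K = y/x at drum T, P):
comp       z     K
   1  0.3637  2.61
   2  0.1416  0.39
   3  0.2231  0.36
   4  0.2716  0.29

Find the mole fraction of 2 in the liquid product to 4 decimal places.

Material balance + equilibrium reduce to Σ zᵢ(Kᵢ−1)/(1+ψ(Kᵢ−1)) = 0.
Feasibility: ΣzᵢKᵢ = 1.1636, Σzᵢ/Kᵢ = 2.0587 — both > 1, two phases present.
Newton iteration, ψ⁰ = 0.63:
  ψ = 0.6300: g = -0.43774, g' = -1.0761 → ψ = 0.2232
  ψ = 0.2232: g = -0.06498, g' = -0.8985 → ψ = 0.1509
  ψ = 0.1509: g = 0.00194, g' = -0.9578 → ψ = 0.1529
Converged at ψ = 0.1529.
Compositions from xᵢ = zᵢ/(1+ψ(Kᵢ−1)), yᵢ = Kᵢxᵢ:
  1: x = 0.2918, y = 0.7617
  2: x = 0.1562, y = 0.0609
  3: x = 0.2473, y = 0.0890
  4: x = 0.3047, y = 0.0884

x_2 = 0.1562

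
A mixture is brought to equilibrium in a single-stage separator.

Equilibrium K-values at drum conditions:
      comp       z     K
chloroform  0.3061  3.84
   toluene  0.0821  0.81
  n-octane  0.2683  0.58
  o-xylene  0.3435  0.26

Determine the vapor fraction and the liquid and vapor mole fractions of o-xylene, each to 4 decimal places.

Rachford–Rice: g(ψ) = Σ zᵢ(Kᵢ−1)/(1+ψ(Kᵢ−1)) = 0.
Check two-phase: ΣzᵢKᵢ = 1.4868 > 1 and Σzᵢ/Kᵢ = 1.9648 > 1, so g(0) = 0.4868 > 0 and g(1) = -0.9648 < 0.
Iterate (Newton) starting at ψ = 0.65:
  ψ = 0.6500: g = -0.35711, g' = -1.0965 → ψ = 0.3243
  ψ = 0.3243: g = -0.02902, g' = -1.0614 → ψ = 0.2970
  ψ = 0.2970: g = 0.00052, g' = -1.1006 → ψ = 0.2975
Converged at ψ = 0.2975.
Compositions from xᵢ = zᵢ/(1+ψ(Kᵢ−1)), yᵢ = Kᵢxᵢ:
  chloroform: x = 0.1659, y = 0.6372
  toluene: x = 0.0870, y = 0.0705
  n-octane: x = 0.3066, y = 0.1778
  o-xylene: x = 0.4404, y = 0.1145

ψ = 0.2975, x_o-xylene = 0.4404, y_o-xylene = 0.1145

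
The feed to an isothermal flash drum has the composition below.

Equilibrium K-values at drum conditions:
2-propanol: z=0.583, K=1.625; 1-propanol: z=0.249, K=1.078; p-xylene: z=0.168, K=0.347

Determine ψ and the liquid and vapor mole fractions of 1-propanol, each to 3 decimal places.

ψ = 0.870, x_1-propanol = 0.233, y_1-propanol = 0.251

Material balance + equilibrium reduce to Σ zᵢ(Kᵢ−1)/(1+ψ(Kᵢ−1)) = 0.
Feasibility: ΣzᵢKᵢ = 1.274, Σzᵢ/Kᵢ = 1.074 — both > 1, two phases present.
Newton iteration, ψ⁰ = 0.5:
  ψ = 0.500: g = 0.1334, g' = -0.292 → ψ = 0.958
  ψ = 0.958: g = -0.0468, g' = -0.601 → ψ = 0.880
  ψ = 0.880: g = -0.0045, g' = -0.492 → ψ = 0.871
  ψ = 0.871: g = -0.0000, g' = -0.482 → ψ = 0.870
Converged at ψ = 0.870.
Compositions from xᵢ = zᵢ/(1+ψ(Kᵢ−1)), yᵢ = Kᵢxᵢ:
  2-propanol: x = 0.378, y = 0.614
  1-propanol: x = 0.233, y = 0.251
  p-xylene: x = 0.389, y = 0.135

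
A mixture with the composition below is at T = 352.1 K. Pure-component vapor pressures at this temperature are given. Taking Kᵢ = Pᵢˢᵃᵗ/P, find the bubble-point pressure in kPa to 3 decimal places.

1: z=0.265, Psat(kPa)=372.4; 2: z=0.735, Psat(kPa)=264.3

At the bubble point ψ → 0, so ΣzᵢKᵢ = 1 with Kᵢ = Pᵢˢᵃᵗ/P ⇒ P = ΣzᵢPᵢˢᵃᵗ.
P = 0.265·372.4 + 0.735·264.3 = 292.947 kPa

Pbub = 292.947 kPa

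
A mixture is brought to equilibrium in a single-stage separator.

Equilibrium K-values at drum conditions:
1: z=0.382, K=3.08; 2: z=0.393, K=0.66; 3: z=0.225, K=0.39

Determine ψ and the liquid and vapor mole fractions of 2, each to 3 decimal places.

Material balance + equilibrium reduce to Σ zᵢ(Kᵢ−1)/(1+ψ(Kᵢ−1)) = 0.
Feasibility: ΣzᵢKᵢ = 1.524, Σzᵢ/Kᵢ = 1.296 — both > 1, two phases present.
Newton–Raphson from ψ = 0.5:
  ψ = 0.500: g = 0.0310, g' = -0.636 → ψ = 0.549
  ψ = 0.549: g = 0.0005, g' = -0.618 → ψ = 0.550
Converged at ψ = 0.550.
Compositions from xᵢ = zᵢ/(1+ψ(Kᵢ−1)), yᵢ = Kᵢxᵢ:
  1: x = 0.178, y = 0.549
  2: x = 0.483, y = 0.319
  3: x = 0.338, y = 0.132

ψ = 0.550, x_2 = 0.483, y_2 = 0.319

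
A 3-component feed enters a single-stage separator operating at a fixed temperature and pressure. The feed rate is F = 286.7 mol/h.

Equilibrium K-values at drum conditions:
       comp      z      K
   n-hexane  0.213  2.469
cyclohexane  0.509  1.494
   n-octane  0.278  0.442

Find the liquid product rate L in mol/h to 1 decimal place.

Rachford–Rice: g(V/F) = Σ zᵢ(Kᵢ−1)/(1+V/F(Kᵢ−1)) = 0.
g(0) = ΣzᵢKᵢ − 1 = 0.409 and g(1) = 1 − Σzᵢ/Kᵢ = -0.056, so a root lies in (0, 1).
Iterate (Newton) starting at V/F = 0.5:
  V/F = 0.500: g = 0.1669, g' = -0.399 → V/F = 0.918
  V/F = 0.918: g = -0.0119, g' = -0.506 → V/F = 0.895
  V/F = 0.895: g = -0.0002, g' = -0.491 → V/F = 0.894
Converged at V/F = 0.894.
Then V = V/F·F = 0.8943·286.7 = 256.4 mol/h and L = F − V = 30.3 mol/h.

L = 30.3 mol/h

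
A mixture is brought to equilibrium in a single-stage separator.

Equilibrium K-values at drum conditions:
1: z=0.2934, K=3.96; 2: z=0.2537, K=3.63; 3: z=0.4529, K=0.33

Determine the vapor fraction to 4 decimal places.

ψ = 0.6549

Material balance + equilibrium reduce to Σ zᵢ(Kᵢ−1)/(1+ψ(Kᵢ−1)) = 0.
Feasibility: ΣzᵢKᵢ = 2.2323, Σzᵢ/Kᵢ = 1.5164 — both > 1, two phases present.
Iterate (Newton) starting at ψ = 0.41:
  ψ = 0.4100: g = 0.29501, g' = -1.3174 → ψ = 0.6339
  ψ = 0.6339: g = 0.02459, g' = -1.1717 → ψ = 0.6549
Converged at ψ = 0.6549.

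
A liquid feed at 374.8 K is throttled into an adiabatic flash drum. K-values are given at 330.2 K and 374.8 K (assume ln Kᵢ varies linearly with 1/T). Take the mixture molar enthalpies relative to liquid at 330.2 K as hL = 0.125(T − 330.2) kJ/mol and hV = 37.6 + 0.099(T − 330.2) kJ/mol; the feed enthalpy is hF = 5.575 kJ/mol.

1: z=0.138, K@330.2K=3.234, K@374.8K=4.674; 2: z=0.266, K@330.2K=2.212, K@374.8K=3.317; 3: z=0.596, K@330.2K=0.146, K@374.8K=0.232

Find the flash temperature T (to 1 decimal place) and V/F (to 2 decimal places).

Adiabatic flash: solve Rachford–Rice at each trial T, then check hF = ψ·hV(T) + (1−ψ)·hL(T).
  T = 330.2 K: K = (3.234, 2.212, 0.146), RR gives ψ = 0.087, H_out = 3.269 kJ/mol
  T = 374.8 K: K = (4.674, 3.317, 0.232), RR gives ψ = 0.307, H_out = 16.749 kJ/mol
  T = 352.5 K: K = (3.933, 2.744, 0.187), RR gives ψ = 0.214, H_out = 10.701 kJ/mol
  T = 341.4 K: K = (3.580, 2.473, 0.166), RR gives ψ = 0.157, H_out = 7.247 kJ/mol
  T = 335.8 K: K = (3.405, 2.341, 0.156), RR gives ψ = 0.124, H_out = 5.333 kJ/mol
  T = 338.6 K: K = (3.492, 2.407, 0.161), RR gives ψ = 0.141, H_out = 6.307 kJ/mol
  T = 337.2 K: K = (3.449, 2.374, 0.158), RR gives ψ = 0.132, H_out = 5.824 kJ/mol
Linear interpolation between T = 335.8 (H_out = 5.333) and T = 337.2 (H_out = 5.824) on hF = 5.575 gives T ≈ 336.5 K, at which ψ = 0.13.

T = 336.5 K, V/F = 0.13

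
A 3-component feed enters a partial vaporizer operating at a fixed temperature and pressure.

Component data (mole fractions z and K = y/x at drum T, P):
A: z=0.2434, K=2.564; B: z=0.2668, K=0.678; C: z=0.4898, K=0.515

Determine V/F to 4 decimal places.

Material balance + equilibrium reduce to Σ zᵢ(Kᵢ−1)/(1+V/F(Kᵢ−1)) = 0.
Feasibility: ΣzᵢKᵢ = 1.0572, Σzᵢ/Kᵢ = 1.4395 — both > 1, two phases present.
Iterate (Newton) starting at V/F = 0.5:
  V/F = 0.5000: g = -0.20237, g' = -0.4276 → V/F = 0.0267
  V/F = 0.0267: g = 0.03810, g' = -0.6950 → V/F = 0.0815
  V/F = 0.0815: g = 0.00208, g' = -0.6224 → V/F = 0.0849
Converged at V/F = 0.0849.

V/F = 0.0849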